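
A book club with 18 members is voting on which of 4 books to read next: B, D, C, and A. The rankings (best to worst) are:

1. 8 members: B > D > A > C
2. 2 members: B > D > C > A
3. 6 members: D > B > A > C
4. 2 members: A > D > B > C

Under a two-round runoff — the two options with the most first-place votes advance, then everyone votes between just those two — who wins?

Round 1 first-place votes: B 10, D 6, C 0, A 2.
B and D advance.
Runoff: B is preferred to D by 10 voters; D by 8.
B wins the runoff.

B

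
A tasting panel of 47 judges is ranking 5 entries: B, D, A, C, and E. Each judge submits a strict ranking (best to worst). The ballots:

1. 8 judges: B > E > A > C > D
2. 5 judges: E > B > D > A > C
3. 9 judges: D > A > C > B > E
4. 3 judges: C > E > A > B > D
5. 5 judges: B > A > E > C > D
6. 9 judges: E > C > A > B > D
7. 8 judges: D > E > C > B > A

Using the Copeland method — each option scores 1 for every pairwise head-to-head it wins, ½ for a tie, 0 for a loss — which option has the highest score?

B: beats D and A; loses to C and E → score 2.
D: loses to B, A, C, and E → score 0.
A: beats D and C; loses to B and E → score 2.
C: beats B and D; loses to A and E → score 2.
E: beats B, D, A, and C → score 4.
E has the best pairwise record.

E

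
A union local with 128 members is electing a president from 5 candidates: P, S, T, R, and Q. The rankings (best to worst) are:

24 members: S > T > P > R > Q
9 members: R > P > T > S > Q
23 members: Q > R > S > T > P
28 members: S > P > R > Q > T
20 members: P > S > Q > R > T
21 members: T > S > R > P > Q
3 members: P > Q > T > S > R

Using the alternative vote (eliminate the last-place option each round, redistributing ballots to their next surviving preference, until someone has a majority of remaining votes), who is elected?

Round 1: P 23, S 52, T 21, R 9, Q 23. Eliminate R.
Round 2: P 32, S 52, T 21, Q 23. Eliminate T.
Round 3: P 32, S 73, Q 23. S has a majority.

S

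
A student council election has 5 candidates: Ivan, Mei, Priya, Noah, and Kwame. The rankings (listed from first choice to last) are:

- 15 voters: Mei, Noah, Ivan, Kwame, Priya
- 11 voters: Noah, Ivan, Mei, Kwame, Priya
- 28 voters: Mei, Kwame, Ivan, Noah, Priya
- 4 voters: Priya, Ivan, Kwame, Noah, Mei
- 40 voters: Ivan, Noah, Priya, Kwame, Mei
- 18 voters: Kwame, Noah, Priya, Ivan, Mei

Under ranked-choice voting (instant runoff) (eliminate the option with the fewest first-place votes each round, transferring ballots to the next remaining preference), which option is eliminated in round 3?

Round 1: Ivan 40, Mei 43, Priya 4, Noah 11, Kwame 18. Eliminate Priya.
Round 2: Ivan 44, Mei 43, Noah 11, Kwame 18. Eliminate Noah.
Round 3: Ivan 55, Mei 43, Kwame 18. Eliminate Kwame.

Kwame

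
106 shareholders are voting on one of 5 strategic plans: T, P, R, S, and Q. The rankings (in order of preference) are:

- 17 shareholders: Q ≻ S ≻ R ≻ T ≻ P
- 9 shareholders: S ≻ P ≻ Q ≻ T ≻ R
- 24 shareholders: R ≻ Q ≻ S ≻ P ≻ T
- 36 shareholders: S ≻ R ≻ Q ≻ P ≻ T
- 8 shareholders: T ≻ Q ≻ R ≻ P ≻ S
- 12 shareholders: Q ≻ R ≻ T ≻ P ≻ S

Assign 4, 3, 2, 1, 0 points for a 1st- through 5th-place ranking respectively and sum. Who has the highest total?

Q

T: 17·1 + 9·1 + 24·0 + 36·0 + 8·4 + 12·2 = 82
P: 17·0 + 9·3 + 24·1 + 36·1 + 8·1 + 12·1 = 107
R: 17·2 + 9·0 + 24·4 + 36·3 + 8·2 + 12·3 = 290
S: 17·3 + 9·4 + 24·2 + 36·4 + 8·0 + 12·0 = 279
Q: 17·4 + 9·2 + 24·3 + 36·2 + 8·3 + 12·4 = 302
Q has the highest Borda score (302).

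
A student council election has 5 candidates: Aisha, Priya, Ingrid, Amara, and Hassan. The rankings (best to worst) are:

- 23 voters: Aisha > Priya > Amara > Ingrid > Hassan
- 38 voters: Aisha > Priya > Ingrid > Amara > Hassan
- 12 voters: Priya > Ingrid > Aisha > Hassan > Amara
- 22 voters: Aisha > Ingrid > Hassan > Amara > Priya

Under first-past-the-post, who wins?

First-place votes: Aisha 83, Priya 12, Ingrid 0, Amara 0, Hassan 0.
Aisha has the most first-place votes.

Aisha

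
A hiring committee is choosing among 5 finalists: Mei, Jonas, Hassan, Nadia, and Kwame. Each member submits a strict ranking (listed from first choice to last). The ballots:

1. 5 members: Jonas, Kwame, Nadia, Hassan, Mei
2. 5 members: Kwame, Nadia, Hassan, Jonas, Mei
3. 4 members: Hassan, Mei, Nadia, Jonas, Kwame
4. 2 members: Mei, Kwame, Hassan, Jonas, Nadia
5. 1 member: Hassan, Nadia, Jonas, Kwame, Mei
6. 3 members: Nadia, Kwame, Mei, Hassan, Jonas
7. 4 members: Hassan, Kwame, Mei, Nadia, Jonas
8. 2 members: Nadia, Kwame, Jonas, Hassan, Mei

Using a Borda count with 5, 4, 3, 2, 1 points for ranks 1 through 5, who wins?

Mei: 5·1 + 5·1 + 4·4 + 2·5 + 1·1 + 3·3 + 4·3 + 2·1 = 60
Jonas: 5·5 + 5·2 + 4·2 + 2·2 + 1·3 + 3·1 + 4·1 + 2·3 = 63
Hassan: 5·2 + 5·3 + 4·5 + 2·3 + 1·5 + 3·2 + 4·5 + 2·2 = 86
Nadia: 5·3 + 5·4 + 4·3 + 2·1 + 1·4 + 3·5 + 4·2 + 2·5 = 86
Kwame: 5·4 + 5·5 + 4·1 + 2·4 + 1·2 + 3·4 + 4·4 + 2·4 = 95
Kwame has the highest Borda score (95).

Kwame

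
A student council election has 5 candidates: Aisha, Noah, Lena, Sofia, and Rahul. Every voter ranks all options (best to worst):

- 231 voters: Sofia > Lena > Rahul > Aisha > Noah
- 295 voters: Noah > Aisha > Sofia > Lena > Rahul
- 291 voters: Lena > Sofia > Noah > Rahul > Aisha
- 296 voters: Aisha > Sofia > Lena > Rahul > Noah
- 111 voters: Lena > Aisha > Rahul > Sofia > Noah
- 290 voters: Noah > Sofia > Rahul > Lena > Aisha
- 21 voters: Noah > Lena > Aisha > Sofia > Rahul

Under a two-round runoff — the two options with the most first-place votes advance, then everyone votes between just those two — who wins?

Lena

Round 1 first-place votes: Aisha 296, Noah 606, Lena 402, Sofia 231, Rahul 0.
Noah and Lena advance.
Runoff: Noah is preferred to Lena by 606 voters; Lena by 929.
Lena wins the runoff.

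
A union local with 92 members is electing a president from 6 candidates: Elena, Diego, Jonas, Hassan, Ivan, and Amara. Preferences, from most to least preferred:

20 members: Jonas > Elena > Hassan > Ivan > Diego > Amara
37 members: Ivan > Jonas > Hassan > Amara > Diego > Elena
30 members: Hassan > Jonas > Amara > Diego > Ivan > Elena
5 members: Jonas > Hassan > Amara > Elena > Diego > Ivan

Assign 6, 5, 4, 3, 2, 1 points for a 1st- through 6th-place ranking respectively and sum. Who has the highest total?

Jonas

Elena: 20·5 + 37·1 + 30·1 + 5·3 = 182
Diego: 20·2 + 37·2 + 30·3 + 5·2 = 214
Jonas: 20·6 + 37·5 + 30·5 + 5·6 = 485
Hassan: 20·4 + 37·4 + 30·6 + 5·5 = 433
Ivan: 20·3 + 37·6 + 30·2 + 5·1 = 347
Amara: 20·1 + 37·3 + 30·4 + 5·4 = 271
Jonas has the highest Borda score (485).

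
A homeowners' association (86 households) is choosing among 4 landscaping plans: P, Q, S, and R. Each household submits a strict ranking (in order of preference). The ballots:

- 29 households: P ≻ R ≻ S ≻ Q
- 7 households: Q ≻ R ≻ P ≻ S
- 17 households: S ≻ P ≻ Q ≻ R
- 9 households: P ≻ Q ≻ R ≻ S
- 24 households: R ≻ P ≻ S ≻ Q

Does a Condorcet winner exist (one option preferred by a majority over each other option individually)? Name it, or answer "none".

P

P vs Q: 79–7 for P.
P vs S: 69–17 for P.
P vs R: 55–31 for P.
P beats every other option head-to-head.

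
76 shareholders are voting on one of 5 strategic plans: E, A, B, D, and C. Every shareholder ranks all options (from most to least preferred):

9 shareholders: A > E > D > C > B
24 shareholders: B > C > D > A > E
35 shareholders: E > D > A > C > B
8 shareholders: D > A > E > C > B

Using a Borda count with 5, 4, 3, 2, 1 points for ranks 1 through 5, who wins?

E: 9·4 + 24·1 + 35·5 + 8·3 = 259
A: 9·5 + 24·2 + 35·3 + 8·4 = 230
B: 9·1 + 24·5 + 35·1 + 8·1 = 172
D: 9·3 + 24·3 + 35·4 + 8·5 = 279
C: 9·2 + 24·4 + 35·2 + 8·2 = 200
D has the highest Borda score (279).

D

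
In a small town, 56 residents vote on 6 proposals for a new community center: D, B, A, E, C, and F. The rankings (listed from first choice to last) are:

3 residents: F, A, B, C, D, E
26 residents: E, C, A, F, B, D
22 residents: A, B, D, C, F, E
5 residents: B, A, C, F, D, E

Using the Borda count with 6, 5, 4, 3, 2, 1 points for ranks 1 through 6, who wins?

A

D: 3·2 + 26·1 + 22·4 + 5·2 = 130
B: 3·4 + 26·2 + 22·5 + 5·6 = 204
A: 3·5 + 26·4 + 22·6 + 5·5 = 276
E: 3·1 + 26·6 + 22·1 + 5·1 = 186
C: 3·3 + 26·5 + 22·3 + 5·4 = 225
F: 3·6 + 26·3 + 22·2 + 5·3 = 155
A has the highest Borda score (276).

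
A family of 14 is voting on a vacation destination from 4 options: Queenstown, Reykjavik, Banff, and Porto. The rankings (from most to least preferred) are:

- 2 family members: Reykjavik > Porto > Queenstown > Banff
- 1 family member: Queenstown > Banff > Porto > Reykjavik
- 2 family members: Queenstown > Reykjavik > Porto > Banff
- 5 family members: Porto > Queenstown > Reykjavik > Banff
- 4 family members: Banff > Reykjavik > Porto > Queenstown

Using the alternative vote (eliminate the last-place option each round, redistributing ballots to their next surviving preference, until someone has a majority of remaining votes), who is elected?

Porto

Round 1: Queenstown 3, Reykjavik 2, Banff 4, Porto 5. Eliminate Reykjavik.
Round 2: Queenstown 3, Banff 4, Porto 7. Eliminate Queenstown.
Round 3: Banff 5, Porto 9. Porto has a majority.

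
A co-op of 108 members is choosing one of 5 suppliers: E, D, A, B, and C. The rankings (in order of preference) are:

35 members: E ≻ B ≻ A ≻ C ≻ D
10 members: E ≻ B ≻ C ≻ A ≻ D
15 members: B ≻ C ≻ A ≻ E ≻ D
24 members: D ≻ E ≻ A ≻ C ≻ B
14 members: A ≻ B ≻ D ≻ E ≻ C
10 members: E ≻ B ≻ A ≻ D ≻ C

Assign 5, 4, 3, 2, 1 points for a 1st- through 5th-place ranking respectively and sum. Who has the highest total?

E

E: 35·5 + 10·5 + 15·2 + 24·4 + 14·2 + 10·5 = 429
D: 35·1 + 10·1 + 15·1 + 24·5 + 14·3 + 10·2 = 242
A: 35·3 + 10·2 + 15·3 + 24·3 + 14·5 + 10·3 = 342
B: 35·4 + 10·4 + 15·5 + 24·1 + 14·4 + 10·4 = 375
C: 35·2 + 10·3 + 15·4 + 24·2 + 14·1 + 10·1 = 232
E has the highest Borda score (429).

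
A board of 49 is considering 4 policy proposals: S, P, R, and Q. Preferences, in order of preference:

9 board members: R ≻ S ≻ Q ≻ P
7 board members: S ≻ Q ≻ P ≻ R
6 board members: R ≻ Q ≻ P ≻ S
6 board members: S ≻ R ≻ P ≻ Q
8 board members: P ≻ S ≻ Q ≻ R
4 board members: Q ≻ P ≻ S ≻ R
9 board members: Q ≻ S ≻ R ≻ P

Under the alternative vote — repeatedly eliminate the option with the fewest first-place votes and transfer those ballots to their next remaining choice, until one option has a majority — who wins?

Round 1: S 13, P 8, R 15, Q 13. Eliminate P.
Round 2: S 21, R 15, Q 13. Eliminate Q.
Round 3: S 34, R 15. S has a majority.

S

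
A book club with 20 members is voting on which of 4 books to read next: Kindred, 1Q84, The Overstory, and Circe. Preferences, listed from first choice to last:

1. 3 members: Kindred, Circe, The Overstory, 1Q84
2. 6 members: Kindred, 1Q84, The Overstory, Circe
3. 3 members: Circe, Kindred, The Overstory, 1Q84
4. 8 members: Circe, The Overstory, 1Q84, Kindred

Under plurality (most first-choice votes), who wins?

First-place votes: Kindred 9, 1Q84 0, The Overstory 0, Circe 11.
Circe has the most first-place votes.

Circe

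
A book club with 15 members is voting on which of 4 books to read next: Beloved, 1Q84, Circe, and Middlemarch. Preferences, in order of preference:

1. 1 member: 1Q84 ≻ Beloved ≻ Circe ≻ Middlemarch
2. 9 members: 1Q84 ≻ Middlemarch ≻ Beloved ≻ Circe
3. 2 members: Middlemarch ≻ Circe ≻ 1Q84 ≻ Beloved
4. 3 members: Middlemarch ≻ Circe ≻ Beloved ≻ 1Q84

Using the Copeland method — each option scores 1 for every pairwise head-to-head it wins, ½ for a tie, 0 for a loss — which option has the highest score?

Beloved: beats Circe; loses to 1Q84 and Middlemarch → score 1.
1Q84: beats Beloved, Circe, and Middlemarch → score 3.
Circe: loses to Beloved, 1Q84, and Middlemarch → score 0.
Middlemarch: beats Beloved and Circe; loses to 1Q84 → score 2.
1Q84 has the best pairwise record.

1Q84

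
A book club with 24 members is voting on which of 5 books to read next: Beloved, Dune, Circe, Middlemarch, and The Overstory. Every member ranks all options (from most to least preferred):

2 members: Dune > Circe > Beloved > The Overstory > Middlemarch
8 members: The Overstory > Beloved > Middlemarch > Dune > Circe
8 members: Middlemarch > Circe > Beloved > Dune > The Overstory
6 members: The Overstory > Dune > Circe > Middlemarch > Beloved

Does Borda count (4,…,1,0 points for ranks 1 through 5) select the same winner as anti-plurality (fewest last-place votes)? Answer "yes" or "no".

no

Borda — scores: Beloved 44, Dune 42, Circe 42, Middlemarch 54, The Overstory 58. Winner: The Overstory.
Anti-plurality — last-place votes: Beloved 6, Dune 0, Circe 8, Middlemarch 2, The Overstory 8. Winner: Dune.
The two methods disagree.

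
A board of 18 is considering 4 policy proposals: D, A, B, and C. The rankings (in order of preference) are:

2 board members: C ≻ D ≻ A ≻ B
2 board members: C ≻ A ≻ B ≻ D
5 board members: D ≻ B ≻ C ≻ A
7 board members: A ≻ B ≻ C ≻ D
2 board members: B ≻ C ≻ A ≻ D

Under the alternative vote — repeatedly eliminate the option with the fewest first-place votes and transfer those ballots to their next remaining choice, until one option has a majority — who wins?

C

Round 1: D 5, A 7, B 2, C 4. Eliminate B.
Round 2: D 5, A 7, C 6. Eliminate D.
Round 3: A 7, C 11. C has a majority.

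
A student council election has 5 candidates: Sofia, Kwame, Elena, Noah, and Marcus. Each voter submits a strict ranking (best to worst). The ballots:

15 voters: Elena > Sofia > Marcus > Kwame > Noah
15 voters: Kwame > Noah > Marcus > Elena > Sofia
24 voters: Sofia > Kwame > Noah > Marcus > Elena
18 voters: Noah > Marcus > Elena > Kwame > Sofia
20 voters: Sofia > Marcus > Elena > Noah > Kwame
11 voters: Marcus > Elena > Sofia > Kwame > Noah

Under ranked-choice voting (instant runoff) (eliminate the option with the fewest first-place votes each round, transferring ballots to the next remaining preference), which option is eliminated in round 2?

Kwame

Round 1: Sofia 44, Kwame 15, Elena 15, Noah 18, Marcus 11. Eliminate Marcus.
Round 2: Sofia 44, Kwame 15, Elena 26, Noah 18. Eliminate Kwame.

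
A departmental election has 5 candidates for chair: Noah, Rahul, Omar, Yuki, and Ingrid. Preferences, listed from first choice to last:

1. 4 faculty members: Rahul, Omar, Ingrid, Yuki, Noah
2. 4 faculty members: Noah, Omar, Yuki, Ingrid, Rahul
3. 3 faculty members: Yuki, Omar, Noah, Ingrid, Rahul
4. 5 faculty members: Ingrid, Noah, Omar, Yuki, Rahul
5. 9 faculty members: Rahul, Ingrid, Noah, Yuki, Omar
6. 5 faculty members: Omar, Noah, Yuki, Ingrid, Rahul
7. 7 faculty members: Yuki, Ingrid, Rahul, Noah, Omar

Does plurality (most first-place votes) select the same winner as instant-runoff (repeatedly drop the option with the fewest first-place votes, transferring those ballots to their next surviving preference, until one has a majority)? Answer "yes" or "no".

yes

Plurality — first-place votes: Noah 4, Rahul 13, Omar 5, Yuki 10, Ingrid 5. Winner: Rahul.
Instant-runoff — R1 Noah 4, Rahul 13, Omar 5, Yuki 10, Ingrid 5 (Noah out); R2 Rahul 13, Omar 9, Yuki 10, Ingrid 5 (Ingrid out); R3 Rahul 13, Omar 14, Yuki 10 (Yuki out); R4 Rahul 20, Omar 17 (Rahul winner). Winner: Rahul.
The two methods agree.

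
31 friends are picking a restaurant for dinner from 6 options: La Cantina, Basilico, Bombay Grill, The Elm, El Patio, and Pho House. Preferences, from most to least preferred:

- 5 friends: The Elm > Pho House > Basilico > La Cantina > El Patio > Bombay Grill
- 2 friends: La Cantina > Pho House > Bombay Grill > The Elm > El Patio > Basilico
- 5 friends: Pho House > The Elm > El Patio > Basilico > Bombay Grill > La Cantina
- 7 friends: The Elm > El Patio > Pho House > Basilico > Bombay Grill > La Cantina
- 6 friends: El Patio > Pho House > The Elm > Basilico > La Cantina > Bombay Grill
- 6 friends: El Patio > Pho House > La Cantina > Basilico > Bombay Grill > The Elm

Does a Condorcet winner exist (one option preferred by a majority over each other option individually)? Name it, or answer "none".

Checking pairwise contests:
Basilico beats La Cantina 23–8.
The Elm beats Basilico 25–6.
La Cantina beats Bombay Grill 19–12.
Pho House beats The Elm 19–12.
The Elm beats El Patio 19–12.
El Patio beats Pho House 19–12.
Every option loses at least one head-to-head, so there is no Condorcet winner.

none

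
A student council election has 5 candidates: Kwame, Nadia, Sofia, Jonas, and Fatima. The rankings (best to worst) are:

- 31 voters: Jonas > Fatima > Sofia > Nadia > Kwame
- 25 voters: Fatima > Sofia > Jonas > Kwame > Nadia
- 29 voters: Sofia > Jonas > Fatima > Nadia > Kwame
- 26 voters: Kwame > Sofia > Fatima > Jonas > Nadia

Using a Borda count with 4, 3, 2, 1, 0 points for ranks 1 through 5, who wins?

Kwame: 31·0 + 25·1 + 29·0 + 26·4 = 129
Nadia: 31·1 + 25·0 + 29·1 + 26·0 = 60
Sofia: 31·2 + 25·3 + 29·4 + 26·3 = 331
Jonas: 31·4 + 25·2 + 29·3 + 26·1 = 287
Fatima: 31·3 + 25·4 + 29·2 + 26·2 = 303
Sofia has the highest Borda score (331).

Sofia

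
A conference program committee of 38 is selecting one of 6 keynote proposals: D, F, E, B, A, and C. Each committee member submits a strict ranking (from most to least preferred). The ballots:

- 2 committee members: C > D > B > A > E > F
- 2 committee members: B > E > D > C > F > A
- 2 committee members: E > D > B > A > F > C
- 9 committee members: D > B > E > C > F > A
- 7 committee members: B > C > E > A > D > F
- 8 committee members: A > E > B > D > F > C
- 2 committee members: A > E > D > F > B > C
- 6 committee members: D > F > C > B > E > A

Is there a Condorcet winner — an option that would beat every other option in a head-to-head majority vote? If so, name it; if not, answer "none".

none

Checking pairwise contests:
E beats D 21–17.
D beats F 38–0.
B beats E 26–12.
D beats B 21–17.
D beats A 21–17.
D beats C 29–9.
Every option loses at least one head-to-head, so there is no Condorcet winner.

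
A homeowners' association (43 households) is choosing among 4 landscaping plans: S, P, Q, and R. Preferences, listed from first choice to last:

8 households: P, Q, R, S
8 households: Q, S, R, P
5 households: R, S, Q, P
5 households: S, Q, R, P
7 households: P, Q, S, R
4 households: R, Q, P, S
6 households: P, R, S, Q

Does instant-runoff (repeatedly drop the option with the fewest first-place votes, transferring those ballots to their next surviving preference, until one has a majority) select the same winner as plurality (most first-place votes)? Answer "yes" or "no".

Instant-runoff — R1 S 5, P 21, Q 8, R 9 (S out); R2 P 21, Q 13, R 9 (R out); R3 P 21, Q 22 (Q winner). Winner: Q.
Plurality — first-place votes: S 5, P 21, Q 8, R 9. Winner: P.
The two methods disagree.

no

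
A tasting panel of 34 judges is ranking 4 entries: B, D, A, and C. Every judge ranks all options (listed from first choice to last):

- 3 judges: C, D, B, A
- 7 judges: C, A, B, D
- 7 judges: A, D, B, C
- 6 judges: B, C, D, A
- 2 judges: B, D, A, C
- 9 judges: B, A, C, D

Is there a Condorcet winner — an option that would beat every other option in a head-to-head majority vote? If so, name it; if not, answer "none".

B

B vs D: 24–10 for B.
B vs A: 20–14 for B.
B vs C: 24–10 for B.
B beats every other option head-to-head.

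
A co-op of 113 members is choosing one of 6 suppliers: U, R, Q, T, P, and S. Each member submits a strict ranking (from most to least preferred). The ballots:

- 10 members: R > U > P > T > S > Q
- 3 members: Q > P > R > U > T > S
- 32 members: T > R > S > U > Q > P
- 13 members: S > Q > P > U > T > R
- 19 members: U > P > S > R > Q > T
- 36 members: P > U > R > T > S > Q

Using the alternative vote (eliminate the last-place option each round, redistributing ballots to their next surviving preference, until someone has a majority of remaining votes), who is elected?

Round 1: U 19, R 10, Q 3, T 32, P 36, S 13. Eliminate Q.
Round 2: U 19, R 10, T 32, P 39, S 13. Eliminate R.
Round 3: U 29, T 32, P 39, S 13. Eliminate S.
Round 4: U 29, T 32, P 52. Eliminate U.
Round 5: T 32, P 81. P has a majority.

P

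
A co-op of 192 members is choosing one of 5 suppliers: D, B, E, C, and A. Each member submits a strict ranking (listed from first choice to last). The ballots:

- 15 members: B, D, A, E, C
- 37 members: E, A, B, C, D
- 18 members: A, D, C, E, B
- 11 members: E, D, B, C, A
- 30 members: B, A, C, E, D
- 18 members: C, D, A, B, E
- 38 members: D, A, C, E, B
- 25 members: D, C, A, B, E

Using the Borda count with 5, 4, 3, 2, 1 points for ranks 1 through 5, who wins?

D: 15·4 + 37·1 + 18·4 + 11·4 + 30·1 + 18·4 + 38·5 + 25·5 = 630
B: 15·5 + 37·3 + 18·1 + 11·3 + 30·5 + 18·2 + 38·1 + 25·2 = 511
E: 15·2 + 37·5 + 18·2 + 11·5 + 30·2 + 18·1 + 38·2 + 25·1 = 485
C: 15·1 + 37·2 + 18·3 + 11·2 + 30·3 + 18·5 + 38·3 + 25·4 = 559
A: 15·3 + 37·4 + 18·5 + 11·1 + 30·4 + 18·3 + 38·4 + 25·3 = 695
A has the highest Borda score (695).

A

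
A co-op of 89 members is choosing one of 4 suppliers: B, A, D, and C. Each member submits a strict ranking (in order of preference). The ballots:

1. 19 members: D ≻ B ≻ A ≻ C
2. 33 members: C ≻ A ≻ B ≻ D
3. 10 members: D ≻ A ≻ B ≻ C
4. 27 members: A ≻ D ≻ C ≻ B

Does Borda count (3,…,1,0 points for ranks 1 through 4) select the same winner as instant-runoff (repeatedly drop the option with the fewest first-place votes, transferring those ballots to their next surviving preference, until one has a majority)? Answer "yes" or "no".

no

Borda — scores: B 81, A 186, D 141, C 126. Winner: A.
Instant-runoff — R1 B 0, A 27, D 29, C 33 (B out); R2 A 27, D 29, C 33 (A out); R3 D 56, C 33 (D winner). Winner: D.
The two methods disagree.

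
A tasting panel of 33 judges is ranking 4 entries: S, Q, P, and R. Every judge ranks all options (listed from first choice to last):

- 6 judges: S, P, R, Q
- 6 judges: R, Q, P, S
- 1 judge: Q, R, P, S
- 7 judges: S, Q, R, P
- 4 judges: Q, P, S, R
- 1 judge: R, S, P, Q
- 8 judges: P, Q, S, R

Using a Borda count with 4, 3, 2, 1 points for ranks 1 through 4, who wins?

Q

S: 6·4 + 6·1 + 1·1 + 7·4 + 4·2 + 1·3 + 8·2 = 86
Q: 6·1 + 6·3 + 1·4 + 7·3 + 4·4 + 1·1 + 8·3 = 90
P: 6·3 + 6·2 + 1·2 + 7·1 + 4·3 + 1·2 + 8·4 = 85
R: 6·2 + 6·4 + 1·3 + 7·2 + 4·1 + 1·4 + 8·1 = 69
Q has the highest Borda score (90).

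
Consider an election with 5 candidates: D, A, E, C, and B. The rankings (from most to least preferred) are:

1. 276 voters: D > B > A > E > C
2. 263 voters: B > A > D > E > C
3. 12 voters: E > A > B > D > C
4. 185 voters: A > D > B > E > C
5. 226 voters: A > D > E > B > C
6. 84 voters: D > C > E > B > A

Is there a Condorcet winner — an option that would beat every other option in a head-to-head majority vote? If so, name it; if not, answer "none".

Checking pairwise contests:
A beats D 686–360.
B beats A 623–423.
D beats E 1034–12.
D beats C 1046–0.
D beats B 771–275.
Every option loses at least one head-to-head, so there is no Condorcet winner.

none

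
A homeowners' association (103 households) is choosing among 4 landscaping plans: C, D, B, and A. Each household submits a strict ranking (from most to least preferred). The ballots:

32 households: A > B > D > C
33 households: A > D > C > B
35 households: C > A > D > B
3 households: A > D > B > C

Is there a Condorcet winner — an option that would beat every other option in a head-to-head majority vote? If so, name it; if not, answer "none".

A

A vs C: 68–35 for A.
A vs D: 103–0 for A.
A vs B: 103–0 for A.
A beats every other option head-to-head.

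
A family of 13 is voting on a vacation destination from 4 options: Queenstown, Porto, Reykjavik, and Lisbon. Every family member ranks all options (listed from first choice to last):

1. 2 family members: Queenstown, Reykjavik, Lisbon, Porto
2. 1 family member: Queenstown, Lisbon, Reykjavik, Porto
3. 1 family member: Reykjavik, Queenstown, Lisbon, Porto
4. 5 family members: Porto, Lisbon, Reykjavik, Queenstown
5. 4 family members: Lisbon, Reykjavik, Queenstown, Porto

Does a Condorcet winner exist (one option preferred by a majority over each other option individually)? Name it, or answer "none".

Lisbon

Lisbon vs Queenstown: 9–4 for Lisbon.
Lisbon vs Porto: 8–5 for Lisbon.
Lisbon vs Reykjavik: 10–3 for Lisbon.
Lisbon beats every other option head-to-head.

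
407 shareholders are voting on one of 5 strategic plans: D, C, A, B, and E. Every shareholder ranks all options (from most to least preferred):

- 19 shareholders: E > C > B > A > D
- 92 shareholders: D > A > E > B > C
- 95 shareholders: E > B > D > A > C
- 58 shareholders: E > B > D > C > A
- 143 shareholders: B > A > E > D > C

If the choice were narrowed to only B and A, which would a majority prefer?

B

Voters preferring B to A: 315; preferring A to B: 92.
B wins the head-to-head.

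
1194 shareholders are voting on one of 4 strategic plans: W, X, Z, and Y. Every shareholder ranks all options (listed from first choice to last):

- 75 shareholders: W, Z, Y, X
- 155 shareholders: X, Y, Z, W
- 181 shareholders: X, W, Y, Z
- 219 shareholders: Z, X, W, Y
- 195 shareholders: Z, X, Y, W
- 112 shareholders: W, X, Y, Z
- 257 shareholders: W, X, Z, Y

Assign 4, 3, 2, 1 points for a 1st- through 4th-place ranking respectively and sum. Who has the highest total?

X

W: 75·4 + 155·1 + 181·3 + 219·2 + 195·1 + 112·4 + 257·4 = 3107
X: 75·1 + 155·4 + 181·4 + 219·3 + 195·3 + 112·3 + 257·3 = 3768
Z: 75·3 + 155·2 + 181·1 + 219·4 + 195·4 + 112·1 + 257·2 = 2998
Y: 75·2 + 155·3 + 181·2 + 219·1 + 195·2 + 112·2 + 257·1 = 2067
X has the highest Borda score (3768).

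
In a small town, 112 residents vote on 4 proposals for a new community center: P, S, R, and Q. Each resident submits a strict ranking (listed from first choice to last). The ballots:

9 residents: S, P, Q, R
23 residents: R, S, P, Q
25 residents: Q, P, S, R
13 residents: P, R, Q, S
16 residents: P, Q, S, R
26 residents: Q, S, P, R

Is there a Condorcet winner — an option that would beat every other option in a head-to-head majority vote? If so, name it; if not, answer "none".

none

Checking pairwise contests:
S beats P 58–54.
Q beats S 80–32.
P beats R 89–23.
P beats Q 61–51.
Every option loses at least one head-to-head, so there is no Condorcet winner.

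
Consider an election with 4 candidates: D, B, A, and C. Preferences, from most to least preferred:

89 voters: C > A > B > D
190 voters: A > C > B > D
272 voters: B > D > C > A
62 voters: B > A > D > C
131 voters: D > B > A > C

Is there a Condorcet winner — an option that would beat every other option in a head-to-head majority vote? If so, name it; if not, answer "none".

B

B vs D: 613–131 for B.
B vs A: 465–279 for B.
B vs C: 465–279 for B.
B beats every other option head-to-head.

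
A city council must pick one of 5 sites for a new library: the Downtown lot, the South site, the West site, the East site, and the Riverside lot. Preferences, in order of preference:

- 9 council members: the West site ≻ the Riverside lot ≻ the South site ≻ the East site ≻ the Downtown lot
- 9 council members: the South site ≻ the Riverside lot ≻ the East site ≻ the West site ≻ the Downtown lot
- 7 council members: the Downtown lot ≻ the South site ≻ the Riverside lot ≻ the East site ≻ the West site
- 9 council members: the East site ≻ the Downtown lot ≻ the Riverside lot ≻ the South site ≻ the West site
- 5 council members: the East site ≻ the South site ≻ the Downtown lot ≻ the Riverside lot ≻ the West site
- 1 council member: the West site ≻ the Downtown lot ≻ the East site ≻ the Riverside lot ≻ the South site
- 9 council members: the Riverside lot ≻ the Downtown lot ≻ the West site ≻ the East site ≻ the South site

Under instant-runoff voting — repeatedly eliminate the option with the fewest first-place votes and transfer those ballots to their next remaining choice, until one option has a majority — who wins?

Round 1: the Downtown lot 7, the South site 9, the West site 10, the East site 14, the Riverside lot 9. Eliminate the Downtown lot.
Round 2: the South site 16, the West site 10, the East site 14, the Riverside lot 9. Eliminate the Riverside lot.
Round 3: the South site 16, the West site 19, the East site 14. Eliminate the East site.
Round 4: the South site 30, the West site 19. The South site has a majority.

the South site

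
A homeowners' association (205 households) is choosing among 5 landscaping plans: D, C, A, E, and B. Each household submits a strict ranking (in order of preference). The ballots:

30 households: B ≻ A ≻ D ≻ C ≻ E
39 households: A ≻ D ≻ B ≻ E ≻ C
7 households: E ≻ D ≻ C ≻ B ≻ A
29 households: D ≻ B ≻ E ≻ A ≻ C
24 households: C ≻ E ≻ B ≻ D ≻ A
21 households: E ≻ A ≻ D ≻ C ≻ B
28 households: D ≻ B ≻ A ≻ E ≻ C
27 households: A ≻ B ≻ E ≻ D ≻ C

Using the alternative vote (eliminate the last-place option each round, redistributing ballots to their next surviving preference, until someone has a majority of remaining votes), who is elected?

A

Round 1: D 57, C 24, A 66, E 28, B 30. Eliminate C.
Round 2: D 57, A 66, E 52, B 30. Eliminate B.
Round 3: D 57, A 96, E 52. Eliminate E.
Round 4: D 88, A 117. A has a majority.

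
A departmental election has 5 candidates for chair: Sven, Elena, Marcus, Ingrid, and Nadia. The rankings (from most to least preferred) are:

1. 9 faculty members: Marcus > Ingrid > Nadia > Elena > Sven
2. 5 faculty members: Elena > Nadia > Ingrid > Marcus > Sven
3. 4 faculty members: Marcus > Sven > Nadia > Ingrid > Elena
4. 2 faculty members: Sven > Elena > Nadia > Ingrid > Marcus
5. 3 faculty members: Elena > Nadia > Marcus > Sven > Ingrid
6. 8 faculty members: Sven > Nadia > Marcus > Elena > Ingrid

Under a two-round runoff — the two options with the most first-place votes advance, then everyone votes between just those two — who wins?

Marcus

Round 1 first-place votes: Sven 10, Elena 8, Marcus 13, Ingrid 0, Nadia 0.
Marcus and Sven advance.
Runoff: Marcus is preferred to Sven by 21 voters; Sven by 10.
Marcus wins the runoff.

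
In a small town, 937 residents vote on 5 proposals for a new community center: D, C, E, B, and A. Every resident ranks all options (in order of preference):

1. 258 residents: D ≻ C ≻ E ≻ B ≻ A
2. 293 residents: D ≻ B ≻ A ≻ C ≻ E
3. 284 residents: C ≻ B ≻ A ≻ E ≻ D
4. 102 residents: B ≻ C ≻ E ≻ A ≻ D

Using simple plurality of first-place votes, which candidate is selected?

D

First-place votes: D 551, C 284, E 0, B 102, A 0.
D has the most first-place votes.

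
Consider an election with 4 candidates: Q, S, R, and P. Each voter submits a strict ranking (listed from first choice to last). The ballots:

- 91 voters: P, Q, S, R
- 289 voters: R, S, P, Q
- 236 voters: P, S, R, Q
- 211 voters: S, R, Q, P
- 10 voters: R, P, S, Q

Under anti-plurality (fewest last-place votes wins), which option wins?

S

Last-place votes: Q 535, S 0, R 91, P 211.
S is ranked last by the fewest voters, so S wins.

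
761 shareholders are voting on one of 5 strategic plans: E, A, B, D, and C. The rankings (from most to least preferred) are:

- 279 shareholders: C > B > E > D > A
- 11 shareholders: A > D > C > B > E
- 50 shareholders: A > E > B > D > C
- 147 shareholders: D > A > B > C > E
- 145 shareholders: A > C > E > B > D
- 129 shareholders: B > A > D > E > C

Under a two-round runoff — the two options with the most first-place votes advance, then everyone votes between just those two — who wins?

A

Round 1 first-place votes: E 0, A 206, B 129, D 147, C 279.
C and A advance.
Runoff: C is preferred to A by 279 voters; A by 482.
A wins the runoff.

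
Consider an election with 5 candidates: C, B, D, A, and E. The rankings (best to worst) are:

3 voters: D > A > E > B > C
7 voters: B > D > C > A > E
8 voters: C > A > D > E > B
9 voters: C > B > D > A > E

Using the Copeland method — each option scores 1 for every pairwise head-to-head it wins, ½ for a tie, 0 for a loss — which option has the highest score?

C: beats B, D, A, and E → score 4.
B: beats D, A, and E; loses to C → score 3.
D: beats A and E; loses to C and B → score 2.
A: beats E; loses to C, B, and D → score 1.
E: loses to C, B, D, and A → score 0.
C has the best pairwise record.

C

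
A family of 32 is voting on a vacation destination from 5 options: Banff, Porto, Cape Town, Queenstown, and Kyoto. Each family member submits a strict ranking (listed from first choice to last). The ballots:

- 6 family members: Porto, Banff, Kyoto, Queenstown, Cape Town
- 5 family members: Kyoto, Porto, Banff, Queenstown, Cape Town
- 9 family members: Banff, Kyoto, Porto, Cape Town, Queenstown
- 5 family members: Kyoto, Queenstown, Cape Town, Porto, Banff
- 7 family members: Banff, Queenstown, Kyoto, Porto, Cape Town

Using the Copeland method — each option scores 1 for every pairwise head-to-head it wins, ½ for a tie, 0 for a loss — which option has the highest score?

Banff

Banff: beats Cape Town, Queenstown, and Kyoto; ties Porto → score 3.5.
Porto: beats Cape Town and Queenstown; ties Banff; loses to Kyoto → score 2.5.
Cape Town: loses to Banff, Porto, Queenstown, and Kyoto → score 0.
Queenstown: beats Cape Town; loses to Banff, Porto, and Kyoto → score 1.
Kyoto: beats Porto, Cape Town, and Queenstown; loses to Banff → score 3.
Banff has the best pairwise record.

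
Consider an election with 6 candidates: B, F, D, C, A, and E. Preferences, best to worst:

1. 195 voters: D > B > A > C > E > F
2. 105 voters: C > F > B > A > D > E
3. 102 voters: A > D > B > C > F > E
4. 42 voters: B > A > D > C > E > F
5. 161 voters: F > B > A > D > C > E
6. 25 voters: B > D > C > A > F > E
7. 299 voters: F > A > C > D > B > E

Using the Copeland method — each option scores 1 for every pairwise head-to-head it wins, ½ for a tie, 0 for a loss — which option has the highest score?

F

B: beats C, A, and E; loses to F and D → score 3.
F: beats B, D, A, and E; loses to C → score 4.
D: beats B, C, and E; loses to F and A → score 3.
C: beats F and E; loses to B, D, and A → score 2.
A: beats D, C, and E; loses to B and F → score 3.
E: loses to B, F, D, C, and A → score 0.
F has the best pairwise record.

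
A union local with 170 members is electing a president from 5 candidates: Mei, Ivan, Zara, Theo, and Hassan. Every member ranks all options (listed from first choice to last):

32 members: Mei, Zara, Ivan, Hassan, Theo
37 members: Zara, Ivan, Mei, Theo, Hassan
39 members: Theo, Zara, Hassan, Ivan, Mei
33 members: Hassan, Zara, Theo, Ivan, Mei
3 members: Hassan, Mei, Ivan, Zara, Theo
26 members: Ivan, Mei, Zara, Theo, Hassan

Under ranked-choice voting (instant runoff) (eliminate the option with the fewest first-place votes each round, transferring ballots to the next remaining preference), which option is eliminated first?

Round 1: Mei 32, Ivan 26, Zara 37, Theo 39, Hassan 36. Eliminate Ivan.

Ivan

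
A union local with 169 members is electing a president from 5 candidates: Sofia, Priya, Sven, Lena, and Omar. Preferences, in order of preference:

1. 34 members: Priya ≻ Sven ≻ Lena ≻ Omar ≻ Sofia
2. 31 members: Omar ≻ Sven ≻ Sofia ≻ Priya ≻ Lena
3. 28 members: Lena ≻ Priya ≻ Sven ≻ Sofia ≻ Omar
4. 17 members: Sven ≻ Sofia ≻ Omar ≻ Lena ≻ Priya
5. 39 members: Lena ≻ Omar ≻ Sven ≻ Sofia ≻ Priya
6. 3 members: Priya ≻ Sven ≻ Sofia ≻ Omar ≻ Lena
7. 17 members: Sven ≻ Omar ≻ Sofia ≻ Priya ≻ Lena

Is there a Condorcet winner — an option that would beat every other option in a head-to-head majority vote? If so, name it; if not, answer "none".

Sven

Sven vs Sofia: 169–0 for Sven.
Sven vs Priya: 104–65 for Sven.
Sven vs Lena: 102–67 for Sven.
Sven vs Omar: 99–70 for Sven.
Sven beats every other option head-to-head.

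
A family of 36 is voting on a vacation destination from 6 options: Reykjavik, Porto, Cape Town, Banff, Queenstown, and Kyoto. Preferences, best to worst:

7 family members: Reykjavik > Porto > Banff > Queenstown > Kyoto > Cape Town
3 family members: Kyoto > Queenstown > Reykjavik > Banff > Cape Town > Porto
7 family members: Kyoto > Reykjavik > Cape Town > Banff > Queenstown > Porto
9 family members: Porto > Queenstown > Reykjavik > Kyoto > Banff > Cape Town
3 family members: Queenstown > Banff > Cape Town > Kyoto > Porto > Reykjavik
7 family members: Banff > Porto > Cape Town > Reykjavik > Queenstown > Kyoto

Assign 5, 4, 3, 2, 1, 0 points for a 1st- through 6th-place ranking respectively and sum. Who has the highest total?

Reykjavik: 7·5 + 3·3 + 7·4 + 9·3 + 3·0 + 7·2 = 113
Porto: 7·4 + 3·0 + 7·0 + 9·5 + 3·1 + 7·4 = 104
Cape Town: 7·0 + 3·1 + 7·3 + 9·0 + 3·3 + 7·3 = 54
Banff: 7·3 + 3·2 + 7·2 + 9·1 + 3·4 + 7·5 = 97
Queenstown: 7·2 + 3·4 + 7·1 + 9·4 + 3·5 + 7·1 = 91
Kyoto: 7·1 + 3·5 + 7·5 + 9·2 + 3·2 + 7·0 = 81
Reykjavik has the highest Borda score (113).

Reykjavik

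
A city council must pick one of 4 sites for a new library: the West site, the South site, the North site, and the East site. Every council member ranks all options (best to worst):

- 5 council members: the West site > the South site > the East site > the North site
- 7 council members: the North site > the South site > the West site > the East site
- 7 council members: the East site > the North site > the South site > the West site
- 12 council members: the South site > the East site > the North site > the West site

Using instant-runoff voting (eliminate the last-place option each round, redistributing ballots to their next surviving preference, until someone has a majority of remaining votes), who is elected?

the South site

Round 1: the West site 5, the South site 12, the North site 7, the East site 7. Eliminate the West site.
Round 2: the South site 17, the North site 7, the East site 7. The South site has a majority.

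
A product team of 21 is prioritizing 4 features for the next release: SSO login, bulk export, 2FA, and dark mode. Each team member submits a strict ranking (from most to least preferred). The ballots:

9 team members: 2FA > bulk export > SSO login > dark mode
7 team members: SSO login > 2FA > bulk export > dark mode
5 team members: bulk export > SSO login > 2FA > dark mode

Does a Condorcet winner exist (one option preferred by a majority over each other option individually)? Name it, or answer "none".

none

Checking pairwise contests:
bulk export beats SSO login 14–7.
2FA beats bulk export 16–5.
SSO login beats 2FA 12–9.
SSO login beats dark mode 21–0.
Every option loses at least one head-to-head, so there is no Condorcet winner.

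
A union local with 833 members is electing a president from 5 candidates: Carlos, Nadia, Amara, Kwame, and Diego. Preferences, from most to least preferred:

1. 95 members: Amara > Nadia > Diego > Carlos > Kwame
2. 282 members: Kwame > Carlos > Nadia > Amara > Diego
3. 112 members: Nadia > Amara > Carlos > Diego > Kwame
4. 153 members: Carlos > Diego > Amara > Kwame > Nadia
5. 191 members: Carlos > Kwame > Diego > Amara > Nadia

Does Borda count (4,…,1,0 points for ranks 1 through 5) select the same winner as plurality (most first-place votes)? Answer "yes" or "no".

Borda — scores: Carlos 2541, Nadia 1297, Amara 1495, Kwame 1854, Diego 1143. Winner: Carlos.
Plurality — first-place votes: Carlos 344, Nadia 112, Amara 95, Kwame 282, Diego 0. Winner: Carlos.
The two methods agree.

yes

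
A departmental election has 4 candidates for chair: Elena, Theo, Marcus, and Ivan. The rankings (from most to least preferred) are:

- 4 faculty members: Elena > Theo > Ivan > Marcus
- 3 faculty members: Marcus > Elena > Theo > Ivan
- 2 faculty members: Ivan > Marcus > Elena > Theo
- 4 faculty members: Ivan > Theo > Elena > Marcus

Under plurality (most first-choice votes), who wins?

Ivan

First-place votes: Elena 4, Theo 0, Marcus 3, Ivan 6.
Ivan has the most first-place votes.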